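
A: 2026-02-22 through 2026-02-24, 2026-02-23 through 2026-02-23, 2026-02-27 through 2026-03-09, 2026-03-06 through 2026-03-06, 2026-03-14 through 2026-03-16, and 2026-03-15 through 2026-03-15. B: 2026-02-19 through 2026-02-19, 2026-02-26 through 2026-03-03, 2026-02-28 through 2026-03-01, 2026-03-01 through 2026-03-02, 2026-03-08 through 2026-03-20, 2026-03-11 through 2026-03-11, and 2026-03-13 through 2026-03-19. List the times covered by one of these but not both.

First set merges to 2026-02-22 through 2026-02-24, 2026-02-27 through 2026-03-09, 2026-03-14 through 2026-03-16.
Second set merges to 2026-02-19 through 2026-02-19, 2026-02-26 through 2026-03-03, 2026-03-08 through 2026-03-20.
Only in the first: 2026-02-22 through 2026-02-24, 2026-03-04 through 2026-03-07.
Only in the second: 2026-02-19 through 2026-02-19, 2026-02-26 through 2026-02-26, 2026-03-10 through 2026-03-13, 2026-03-17 through 2026-03-20.
Together these are the periods covered by exactly one.

2026-02-19 through 2026-02-19, 2026-02-22 through 2026-02-24, 2026-02-26 through 2026-02-26, 2026-03-04 through 2026-03-07, 2026-03-10 through 2026-03-13, 2026-03-17 through 2026-03-20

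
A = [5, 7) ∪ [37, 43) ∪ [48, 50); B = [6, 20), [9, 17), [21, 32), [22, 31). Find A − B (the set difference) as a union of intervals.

[5, 6) ∪ [37, 43) ∪ [48, 50)

B, merged: [6, 20), [21, 32).
[5, 7) \ B = [5, 6).
[37, 43): nothing removed.
[48, 50): nothing removed.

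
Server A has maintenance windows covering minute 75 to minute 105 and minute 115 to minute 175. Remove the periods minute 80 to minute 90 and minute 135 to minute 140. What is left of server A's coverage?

minute 75 to minute 105 minus B → minute 75 to minute 80, minute 90 to minute 105.
minute 115 to minute 175 minus B → minute 115 to minute 135, minute 140 to minute 175.

minute 75 to minute 80, minute 90 to minute 105, minute 115 to minute 135, minute 140 to minute 175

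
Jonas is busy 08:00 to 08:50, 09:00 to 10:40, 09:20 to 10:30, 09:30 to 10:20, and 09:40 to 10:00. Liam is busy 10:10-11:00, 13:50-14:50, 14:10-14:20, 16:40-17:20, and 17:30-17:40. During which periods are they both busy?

A, merged: 08:00–08:50, 09:00–10:40.
B, merged: 10:10–11:00, 13:50–14:50, 16:40–17:20, 17:30–17:40.
08:00–08:50 falls entirely outside B.
09:00–10:40 overlaps B on 10:10–10:40.

10:10–10:40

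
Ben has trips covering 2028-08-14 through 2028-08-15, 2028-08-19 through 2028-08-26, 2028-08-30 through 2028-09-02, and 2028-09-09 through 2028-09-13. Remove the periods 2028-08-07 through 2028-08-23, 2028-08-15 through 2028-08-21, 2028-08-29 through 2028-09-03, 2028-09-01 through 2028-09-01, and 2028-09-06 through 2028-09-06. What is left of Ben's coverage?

2028-08-24 through 2028-08-26, 2028-09-09 through 2028-09-13

Second set merges to 2028-08-07 through 2028-08-23, 2028-08-29 through 2028-09-03, 2028-09-06 through 2028-09-06.
2028-08-14 through 2028-08-15: fully covered by B → removed.
2028-08-19 through 2028-08-26 minus B → 2028-08-24 through 2028-08-26.
2028-08-30 through 2028-09-02: fully covered by B → removed.
2028-09-09 through 2028-09-13: no B overlap → unchanged.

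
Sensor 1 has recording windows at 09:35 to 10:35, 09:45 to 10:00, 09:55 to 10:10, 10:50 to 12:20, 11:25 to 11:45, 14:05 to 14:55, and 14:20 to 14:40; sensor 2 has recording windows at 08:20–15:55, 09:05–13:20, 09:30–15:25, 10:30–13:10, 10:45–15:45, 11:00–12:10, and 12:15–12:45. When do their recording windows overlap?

First set merges to 09:35–10:35, 10:50–12:20, 14:05–14:55.
Second set merges to 08:20–15:55.
09:35–10:35 ∩ B → 09:35–10:35.
10:50–12:20 ∩ B → 10:50–12:20.
14:05–14:55 ∩ B → 14:05–14:55.

09:35–10:35, 10:50–12:20, 14:05–14:55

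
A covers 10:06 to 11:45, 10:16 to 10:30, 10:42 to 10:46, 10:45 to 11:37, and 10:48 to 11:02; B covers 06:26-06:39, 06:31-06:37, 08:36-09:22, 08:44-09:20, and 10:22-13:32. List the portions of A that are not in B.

Merge the first list: 10:06–11:45.
Merge the second list: 06:26–06:39, 08:36–09:22, 10:22–13:32.
10:06–11:45 with B removed leaves 10:06–10:22.

10:06–10:22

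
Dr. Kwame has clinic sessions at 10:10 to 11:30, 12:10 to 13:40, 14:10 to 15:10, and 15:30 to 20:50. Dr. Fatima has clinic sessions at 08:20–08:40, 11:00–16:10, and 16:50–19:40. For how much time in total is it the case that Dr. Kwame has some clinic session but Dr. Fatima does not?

A \ B = 10:10–11:00, 16:10–16:50, 19:40–20:50.
Total: 50 min + 40 min + 1 h 10 min = 2 h 40 min.

2 h 40 min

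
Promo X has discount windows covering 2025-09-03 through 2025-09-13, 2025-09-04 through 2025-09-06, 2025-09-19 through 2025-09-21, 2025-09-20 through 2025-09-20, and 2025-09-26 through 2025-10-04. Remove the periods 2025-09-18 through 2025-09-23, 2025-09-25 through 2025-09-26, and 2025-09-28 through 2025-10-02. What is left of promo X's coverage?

First set merges to 2025-09-03 through 2025-09-13, 2025-09-19 through 2025-09-21, 2025-09-26 through 2025-10-04.
2025-09-03 through 2025-09-13: no B overlap → unchanged.
2025-09-19 through 2025-09-21: fully covered by B → removed.
2025-09-26 through 2025-10-04 minus B → 2025-09-27 through 2025-09-27, 2025-10-03 through 2025-10-04.

2025-09-03 through 2025-09-13, 2025-09-27 through 2025-09-27, 2025-10-03 through 2025-10-04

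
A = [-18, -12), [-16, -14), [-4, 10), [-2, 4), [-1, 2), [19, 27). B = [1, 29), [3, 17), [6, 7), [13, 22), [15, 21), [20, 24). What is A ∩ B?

[1, 10) ∪ [19, 27)

A, merged: [-18, -12), [-4, 10), [19, 27).
B, merged: [1, 29).
[-18, -12) falls entirely outside B.
[-4, 10) overlaps B on [1, 10).
[19, 27) overlaps B on [19, 27).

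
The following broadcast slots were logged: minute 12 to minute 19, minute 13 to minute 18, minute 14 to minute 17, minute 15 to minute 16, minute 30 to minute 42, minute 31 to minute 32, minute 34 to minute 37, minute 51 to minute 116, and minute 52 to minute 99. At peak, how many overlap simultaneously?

4

Walk the sorted start/end points keeping a running depth.
The depth first hits 4 at minute 15.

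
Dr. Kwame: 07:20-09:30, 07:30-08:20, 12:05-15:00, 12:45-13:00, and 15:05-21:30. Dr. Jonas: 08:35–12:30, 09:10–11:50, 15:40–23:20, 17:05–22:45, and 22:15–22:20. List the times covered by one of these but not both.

First set merges to 07:20-09:30, 12:05-15:00, 15:05-21:30.
Second set merges to 08:35-12:30, 15:40-23:20.
A \ B = 07:20-08:35, 12:30-15:00, 15:05-15:40.
B \ A = 09:30-12:05, 21:30-23:20.
Union of the two gives the symmetric difference.

07:20-08:35, 09:30-12:05, 12:30-15:00, 15:05-15:40, 21:30-23:20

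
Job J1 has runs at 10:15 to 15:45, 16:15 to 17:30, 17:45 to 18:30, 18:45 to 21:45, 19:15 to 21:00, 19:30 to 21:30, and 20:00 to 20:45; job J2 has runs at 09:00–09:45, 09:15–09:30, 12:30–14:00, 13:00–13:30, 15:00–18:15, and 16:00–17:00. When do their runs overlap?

12:30–14:00, 15:00–15:45, 16:15–17:30, 17:45–18:15

Merge the first list: 10:15–15:45, 16:15–17:30, 17:45–18:30, 18:45–21:45.
Merge the second list: 09:00–09:45, 12:30–14:00, 15:00–18:15.
10:15–15:45 overlaps B on 12:30–14:00, 15:00–15:45.
16:15–17:30 overlaps B on 16:15–17:30.
17:45–18:30 overlaps B on 17:45–18:15.
18:45–21:45 falls entirely outside B.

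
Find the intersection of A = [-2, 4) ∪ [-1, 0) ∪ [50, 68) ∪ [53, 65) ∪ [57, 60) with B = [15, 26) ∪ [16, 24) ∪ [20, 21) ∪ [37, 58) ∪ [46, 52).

First set merges to [-2, 4), [50, 68).
Second set merges to [15, 26), [37, 58).
[-2, 4): no overlap with the second set.
[50, 68) meets the second set on [50, 58).

[50, 58)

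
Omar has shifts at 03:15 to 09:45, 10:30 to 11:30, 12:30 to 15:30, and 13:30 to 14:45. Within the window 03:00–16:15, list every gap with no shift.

03:00–03:15, 09:45–10:30, 11:30–12:30, 15:30–16:15

Covered (merged): 03:15–09:45, 10:30–11:30, 12:30–15:30.
Gaps within 03:00–16:15: 03:00–03:15, 09:45–10:30, 11:30–12:30, 15:30–16:15.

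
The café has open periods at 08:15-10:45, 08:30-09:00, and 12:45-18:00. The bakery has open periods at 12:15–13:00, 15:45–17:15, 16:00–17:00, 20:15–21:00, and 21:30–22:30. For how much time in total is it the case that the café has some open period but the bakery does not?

A, merged: 08:15–10:45, 12:45–18:00.
B, merged: 12:15–13:00, 15:45–17:15, 20:15–21:00, 21:30–22:30.
A \ B = 08:15–10:45, 13:00–15:45, 17:15–18:00.
Total: 2 h 30 min + 2 h 45 min + 45 min = 6 h.

6 h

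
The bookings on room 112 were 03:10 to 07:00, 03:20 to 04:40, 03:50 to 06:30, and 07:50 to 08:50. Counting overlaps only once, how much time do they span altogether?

Merged: 03:10–07:00, 07:50–08:50.
Lengths: 3 h 50 min + 1 h = 4 h 50 min.

4 h 50 min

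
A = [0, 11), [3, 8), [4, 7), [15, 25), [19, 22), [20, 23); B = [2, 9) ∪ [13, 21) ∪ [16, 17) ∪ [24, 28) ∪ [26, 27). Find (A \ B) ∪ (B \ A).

A, merged: [0, 11), [15, 25).
B, merged: [2, 9), [13, 21), [24, 28).
A \ B = [0, 2), [9, 11), [21, 24).
B \ A = [13, 15), [25, 28).
Union of the two gives the symmetric difference.

[0, 2) ∪ [9, 11) ∪ [13, 15) ∪ [21, 24) ∪ [25, 28)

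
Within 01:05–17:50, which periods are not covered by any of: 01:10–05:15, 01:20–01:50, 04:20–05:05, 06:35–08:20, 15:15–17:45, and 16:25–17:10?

01:05–01:10, 05:15–06:35, 08:20–15:15, 17:45–17:50

Covered (merged): 01:10–05:15, 06:35–08:20, 15:15–17:45.
Complement within 01:05–17:50: 01:05–01:10, 05:15–06:35, 08:20–15:15, 17:45–17:50.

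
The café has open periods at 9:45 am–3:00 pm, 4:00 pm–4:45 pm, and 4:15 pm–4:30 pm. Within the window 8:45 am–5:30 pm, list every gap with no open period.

8:45 am–9:45 am, 3:00 pm–4:00 pm, 4:45 pm–5:30 pm

Covered (merged): 9:45 am–3:00 pm, 4:00 pm–4:45 pm.
Uncovered inside 8:45 am–5:30 pm: 8:45 am–9:45 am, 3:00 pm–4:00 pm, 4:45 pm–5:30 pm.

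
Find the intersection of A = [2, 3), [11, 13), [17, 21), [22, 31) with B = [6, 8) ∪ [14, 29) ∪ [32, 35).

[17, 21) ∪ [22, 29)

[2, 3) meets no B interval.
[11, 13) meets no B interval.
[17, 21) ∩ B → [17, 21).
[22, 31) ∩ B → [22, 29).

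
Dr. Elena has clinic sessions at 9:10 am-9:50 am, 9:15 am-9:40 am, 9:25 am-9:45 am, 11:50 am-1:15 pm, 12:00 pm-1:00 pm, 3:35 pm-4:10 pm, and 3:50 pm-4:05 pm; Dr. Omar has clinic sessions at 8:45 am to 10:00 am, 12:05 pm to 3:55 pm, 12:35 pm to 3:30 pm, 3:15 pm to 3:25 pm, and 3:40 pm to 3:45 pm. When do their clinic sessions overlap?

9:10 am–9:50 am, 12:05 pm–1:15 pm, 3:35 pm–3:55 pm

A, merged: 9:10 am–9:50 am, 11:50 am–1:15 pm, 3:35 pm–4:10 pm.
B, merged: 8:45 am–10:00 am, 12:05 pm–3:55 pm.
9:10 am–9:50 am overlaps B on 9:10 am–9:50 am.
11:50 am–1:15 pm overlaps B on 12:05 pm–1:15 pm.
3:35 pm–4:10 pm overlaps B on 3:35 pm–3:55 pm.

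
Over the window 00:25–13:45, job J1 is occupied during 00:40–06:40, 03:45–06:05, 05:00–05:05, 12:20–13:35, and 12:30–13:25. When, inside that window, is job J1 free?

00:25-00:40, 06:40-12:20, 13:35-13:45

Covered (merged): 00:40-06:40, 12:20-13:35.
Uncovered inside 00:25-13:45: 00:25-00:40, 06:40-12:20, 13:35-13:45.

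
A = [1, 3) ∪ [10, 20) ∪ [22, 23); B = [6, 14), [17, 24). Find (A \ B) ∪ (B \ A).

A \ B = [1, 3), [14, 17).
B \ A = [6, 10), [20, 22), [23, 24).
Union of the two gives the symmetric difference.

[1, 3) ∪ [6, 10) ∪ [14, 17) ∪ [20, 22) ∪ [23, 24)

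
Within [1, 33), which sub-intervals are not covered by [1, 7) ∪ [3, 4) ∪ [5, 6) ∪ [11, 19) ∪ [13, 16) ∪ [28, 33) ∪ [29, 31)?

[7, 11) ∪ [19, 28)

After merging, the occupied span is [1, 7), [11, 19), [28, 33).
Uncovered inside [1, 33): [7, 11), [19, 28).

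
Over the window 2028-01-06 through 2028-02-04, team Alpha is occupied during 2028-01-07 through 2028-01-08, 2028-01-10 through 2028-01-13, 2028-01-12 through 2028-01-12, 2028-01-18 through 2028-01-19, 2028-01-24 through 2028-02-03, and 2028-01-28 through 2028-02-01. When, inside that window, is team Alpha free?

2028-01-06 through 2028-01-06, 2028-01-09 through 2028-01-09, 2028-01-14 through 2028-01-17, 2028-01-20 through 2028-01-23, 2028-02-04 through 2028-02-04

The merged coverage is 2028-01-07 through 2028-01-08, 2028-01-10 through 2028-01-13, 2028-01-18 through 2028-01-19, 2028-01-24 through 2028-02-03.
Gaps within 2028-01-06 through 2028-02-04: 2028-01-06 through 2028-01-06, 2028-01-09 through 2028-01-09, 2028-01-14 through 2028-01-17, 2028-01-20 through 2028-01-23, 2028-02-04 through 2028-02-04.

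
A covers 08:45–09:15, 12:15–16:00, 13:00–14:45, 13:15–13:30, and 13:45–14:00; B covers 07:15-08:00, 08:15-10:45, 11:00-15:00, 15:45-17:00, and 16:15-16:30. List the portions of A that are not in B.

15:00–15:45

Merge the first list: 08:45–09:15, 12:15–16:00.
Merge the second list: 07:15–08:00, 08:15–10:45, 11:00–15:00, 15:45–17:00.
08:45–09:15: fully covered by B → removed.
12:15–16:00 minus B → 15:00–15:45.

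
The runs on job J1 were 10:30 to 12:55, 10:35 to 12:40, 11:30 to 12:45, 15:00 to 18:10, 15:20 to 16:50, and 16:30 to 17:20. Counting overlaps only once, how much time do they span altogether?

Merged: 10:30–12:55, 15:00–18:10.
Lengths: 2 h 25 min + 3 h 10 min = 5 h 35 min.

5 h 35 min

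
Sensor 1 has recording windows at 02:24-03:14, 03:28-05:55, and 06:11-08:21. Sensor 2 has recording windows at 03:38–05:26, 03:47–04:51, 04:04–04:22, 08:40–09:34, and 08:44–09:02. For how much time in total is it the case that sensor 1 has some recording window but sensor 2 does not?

B, merged: 03:38–05:26, 08:40–09:34.
A \ B = 02:24–03:14, 03:28–03:38, 05:26–05:55, 06:11–08:21.
Total: 50 min + 10 min + 29 min + 2 h 10 min = 3 h 39 min.

3 h 39 min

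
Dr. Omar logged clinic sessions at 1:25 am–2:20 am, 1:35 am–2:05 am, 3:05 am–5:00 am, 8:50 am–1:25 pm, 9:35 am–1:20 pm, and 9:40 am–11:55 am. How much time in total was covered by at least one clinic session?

Merged: 1:25 am-2:20 am, 3:05 am-5:00 am, 8:50 am-1:25 pm.
Lengths: 55 min + 1 h 55 min + 4 h 35 min = 7 h 25 min.

7 h 25 min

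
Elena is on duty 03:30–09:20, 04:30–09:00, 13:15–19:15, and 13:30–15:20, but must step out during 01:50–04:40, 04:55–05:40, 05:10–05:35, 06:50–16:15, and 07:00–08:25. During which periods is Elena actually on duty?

Merge the first list: 03:30–09:20, 13:15–19:15.
Merge the second list: 01:50–04:40, 04:55–05:40, 06:50–16:15.
03:30–09:20 \ B = 04:40–04:55, 05:40–06:50.
13:15–19:15 \ B = 16:15–19:15.

04:40–04:55, 05:40–06:50, 16:15–19:15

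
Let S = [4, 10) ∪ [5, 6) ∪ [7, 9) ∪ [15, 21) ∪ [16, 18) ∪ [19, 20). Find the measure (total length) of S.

12

Merged: [4, 10), [15, 21).
Lengths: 6 + 6 = 12.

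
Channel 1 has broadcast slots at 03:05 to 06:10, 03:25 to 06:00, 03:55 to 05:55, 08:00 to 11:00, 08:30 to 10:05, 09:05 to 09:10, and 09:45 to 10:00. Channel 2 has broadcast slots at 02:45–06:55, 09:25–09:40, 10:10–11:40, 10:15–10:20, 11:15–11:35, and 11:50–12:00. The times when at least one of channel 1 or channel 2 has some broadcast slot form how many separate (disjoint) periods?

3

A, merged: 03:05–06:10, 08:00–11:00.
B, merged: 02:45–06:55, 09:25–09:40, 10:10–11:40, 11:50–12:00.
A ∪ B = 02:45–06:55, 08:00–11:40, 11:50–12:00.
That is 3 disjoint pieces.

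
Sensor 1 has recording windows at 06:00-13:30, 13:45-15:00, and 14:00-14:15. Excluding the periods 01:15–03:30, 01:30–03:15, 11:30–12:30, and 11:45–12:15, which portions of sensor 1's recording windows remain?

06:00-11:30, 12:30-13:30, 13:45-15:00

Merge the first list: 06:00-13:30, 13:45-15:00.
Merge the second list: 01:15-03:30, 11:30-12:30.
06:00-13:30 minus B → 06:00-11:30, 12:30-13:30.
13:45-15:00: no B overlap → unchanged.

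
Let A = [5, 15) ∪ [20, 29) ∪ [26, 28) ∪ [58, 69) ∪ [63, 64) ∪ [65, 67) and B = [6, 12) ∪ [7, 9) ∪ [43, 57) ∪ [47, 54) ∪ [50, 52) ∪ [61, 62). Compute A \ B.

A, merged: [5, 15), [20, 29), [58, 69).
B, merged: [6, 12), [43, 57), [61, 62).
[5, 15) \ B = [5, 6), [12, 15).
[20, 29): nothing removed.
[58, 69) \ B = [58, 61), [62, 69).

[5, 6) ∪ [12, 15) ∪ [20, 29) ∪ [58, 61) ∪ [62, 69)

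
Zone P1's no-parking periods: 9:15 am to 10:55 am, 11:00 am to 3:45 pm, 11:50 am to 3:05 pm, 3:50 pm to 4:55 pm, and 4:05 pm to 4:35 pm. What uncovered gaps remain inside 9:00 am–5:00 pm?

9:00 am–9:15 am, 10:55 am–11:00 am, 3:45 pm–3:50 pm, 4:55 pm–5:00 pm

The merged coverage is 9:15 am–10:55 am, 11:00 am–3:45 pm, 3:50 pm–4:55 pm.
Complement within 9:00 am–5:00 pm: 9:00 am–9:15 am, 10:55 am–11:00 am, 3:45 pm–3:50 pm, 4:55 pm–5:00 pm.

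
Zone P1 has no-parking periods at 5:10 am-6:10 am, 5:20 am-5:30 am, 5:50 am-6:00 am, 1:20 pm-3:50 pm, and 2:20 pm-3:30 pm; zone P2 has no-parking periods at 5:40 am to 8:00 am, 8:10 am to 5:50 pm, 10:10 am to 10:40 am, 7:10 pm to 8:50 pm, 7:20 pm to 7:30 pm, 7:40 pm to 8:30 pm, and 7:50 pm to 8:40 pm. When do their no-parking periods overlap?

A, merged: 5:10 am-6:10 am, 1:20 pm-3:50 pm.
B, merged: 5:40 am-8:00 am, 8:10 am-5:50 pm, 7:10 pm-8:50 pm.
5:10 am-6:10 am ∩ B → 5:40 am-6:10 am.
1:20 pm-3:50 pm ∩ B → 1:20 pm-3:50 pm.

5:40 am-6:10 am, 1:20 pm-3:50 pm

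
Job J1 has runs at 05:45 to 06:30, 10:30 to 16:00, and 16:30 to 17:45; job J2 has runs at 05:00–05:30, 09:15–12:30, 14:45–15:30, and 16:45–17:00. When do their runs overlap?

05:45-06:30: no overlap with the second set.
10:30-16:00 meets the second set on 10:30-12:30, 14:45-15:30.
16:30-17:45 meets the second set on 16:45-17:00.

10:30-12:30, 14:45-15:30, 16:45-17:00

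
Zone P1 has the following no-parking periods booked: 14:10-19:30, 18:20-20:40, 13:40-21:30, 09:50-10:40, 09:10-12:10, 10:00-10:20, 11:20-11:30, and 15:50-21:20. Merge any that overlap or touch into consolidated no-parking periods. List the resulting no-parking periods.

09:10–12:10, 13:40–21:30

Sort by start: 09:10–12:10, 09:50–10:40, 10:00–10:20, 11:20–11:30, 13:40–21:30, 14:10–19:30, 15:50–21:20, 18:20–20:40.
09:50–10:40 overlaps/touches 09:10–12:10 → extend to 09:10–12:10.
10:00–10:20 overlaps/touches 09:10–12:10 → extend to 09:10–12:10.
11:20–11:30 overlaps/touches 09:10–12:10 → extend to 09:10–12:10.
13:40–21:30 is disjoint → start new block.
14:10–19:30 overlaps/touches 13:40–21:30 → extend to 13:40–21:30.
15:50–21:20 overlaps/touches 13:40–21:30 → extend to 13:40–21:30.
18:20–20:40 overlaps/touches 13:40–21:30 → extend to 13:40–21:30.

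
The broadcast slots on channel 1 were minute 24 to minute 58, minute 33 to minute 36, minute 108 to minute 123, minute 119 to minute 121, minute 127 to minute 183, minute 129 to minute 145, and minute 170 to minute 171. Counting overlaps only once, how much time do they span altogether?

Merged: minute 24 to minute 58, minute 108 to minute 123, minute 127 to minute 183.
Lengths: 34 minutes + 15 minutes + 56 minutes = 105 minutes.

105 minutes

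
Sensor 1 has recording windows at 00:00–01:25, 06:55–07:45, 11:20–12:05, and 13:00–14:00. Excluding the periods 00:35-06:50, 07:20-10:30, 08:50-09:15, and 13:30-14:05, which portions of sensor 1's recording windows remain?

00:00–00:35, 06:55–07:20, 11:20–12:05, 13:00–13:30

B, merged: 00:35–06:50, 07:20–10:30, 13:30–14:05.
00:00–01:25 \ B = 00:00–00:35.
06:55–07:45 \ B = 06:55–07:20.
11:20–12:05: nothing removed.
13:00–14:00 \ B = 13:00–13:30.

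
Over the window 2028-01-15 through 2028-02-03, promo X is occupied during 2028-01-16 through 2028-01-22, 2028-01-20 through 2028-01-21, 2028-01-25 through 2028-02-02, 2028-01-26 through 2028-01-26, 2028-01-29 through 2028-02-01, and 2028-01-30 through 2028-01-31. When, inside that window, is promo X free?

The merged coverage is 2028-01-16 through 2028-01-22, 2028-01-25 through 2028-02-02.
Gaps within 2028-01-15 through 2028-02-03: 2028-01-15 through 2028-01-15, 2028-01-23 through 2028-01-24, 2028-02-03 through 2028-02-03.

2028-01-15 through 2028-01-15, 2028-01-23 through 2028-01-24, 2028-02-03 through 2028-02-03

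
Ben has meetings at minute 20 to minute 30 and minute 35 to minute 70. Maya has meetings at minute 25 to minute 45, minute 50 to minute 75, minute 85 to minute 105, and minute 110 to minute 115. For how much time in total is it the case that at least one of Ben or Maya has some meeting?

A ∪ B = minute 20 to minute 75, minute 85 to minute 105, minute 110 to minute 115.
Total: 55 minutes + 20 minutes + 5 minutes = 80 minutes.

80 minutes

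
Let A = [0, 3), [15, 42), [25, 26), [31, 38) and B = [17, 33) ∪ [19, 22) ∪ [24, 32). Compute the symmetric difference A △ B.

[0, 3) ∪ [15, 17) ∪ [33, 42)

First set merges to [0, 3), [15, 42).
Second set merges to [17, 33).
Only in the first: [0, 3), [15, 17), [33, 42).
Only in the second: none.
Together these are the periods covered by exactly one.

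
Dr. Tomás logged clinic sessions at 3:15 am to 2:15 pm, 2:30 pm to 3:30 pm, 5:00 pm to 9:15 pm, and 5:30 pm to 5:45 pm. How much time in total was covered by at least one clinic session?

16 h 15 min

Merged: 3:15 am-2:15 pm, 2:30 pm-3:30 pm, 5:00 pm-9:15 pm.
Lengths: 11 h + 1 h + 4 h 15 min = 16 h 15 min.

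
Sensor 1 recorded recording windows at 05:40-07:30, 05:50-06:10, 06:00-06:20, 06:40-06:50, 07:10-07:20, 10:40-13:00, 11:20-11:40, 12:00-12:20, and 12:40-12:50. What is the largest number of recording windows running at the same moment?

At 06:00, 3 of the intervals are simultaneously active.
No point has more.

3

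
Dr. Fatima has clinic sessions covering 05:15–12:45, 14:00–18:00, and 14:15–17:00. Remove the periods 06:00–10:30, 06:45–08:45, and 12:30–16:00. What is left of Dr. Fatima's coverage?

A, merged: 05:15-12:45, 14:00-18:00.
B, merged: 06:00-10:30, 12:30-16:00.
05:15-12:45 minus B → 05:15-06:00, 10:30-12:30.
14:00-18:00 minus B → 16:00-18:00.

05:15-06:00, 10:30-12:30, 16:00-18:00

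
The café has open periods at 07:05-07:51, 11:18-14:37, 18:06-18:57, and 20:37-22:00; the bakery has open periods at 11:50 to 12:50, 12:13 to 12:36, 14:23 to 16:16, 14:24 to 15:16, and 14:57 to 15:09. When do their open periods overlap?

11:50-12:50, 14:23-14:37

B, merged: 11:50-12:50, 14:23-16:16.
07:05-07:51 meets no B interval.
11:18-14:37 ∩ B → 11:50-12:50, 14:23-14:37.
18:06-18:57 meets no B interval.
20:37-22:00 meets no B interval.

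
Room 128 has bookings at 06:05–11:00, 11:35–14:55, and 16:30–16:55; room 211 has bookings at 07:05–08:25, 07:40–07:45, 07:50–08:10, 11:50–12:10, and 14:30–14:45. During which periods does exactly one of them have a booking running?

B, merged: 07:05-08:25, 11:50-12:10, 14:30-14:45.
Only in the first: 06:05-07:05, 08:25-11:00, 11:35-11:50, 12:10-14:30, 14:45-14:55, 16:30-16:55.
Only in the second: none.
Together these are the periods covered by exactly one.

06:05-07:05, 08:25-11:00, 11:35-11:50, 12:10-14:30, 14:45-14:55, 16:30-16:55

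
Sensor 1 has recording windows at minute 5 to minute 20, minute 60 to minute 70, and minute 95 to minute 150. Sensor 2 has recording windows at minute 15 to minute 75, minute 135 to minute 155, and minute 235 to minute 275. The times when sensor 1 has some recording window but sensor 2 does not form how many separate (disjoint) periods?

2

A \ B = minute 5 to minute 15, minute 95 to minute 135.
That is 2 disjoint pieces.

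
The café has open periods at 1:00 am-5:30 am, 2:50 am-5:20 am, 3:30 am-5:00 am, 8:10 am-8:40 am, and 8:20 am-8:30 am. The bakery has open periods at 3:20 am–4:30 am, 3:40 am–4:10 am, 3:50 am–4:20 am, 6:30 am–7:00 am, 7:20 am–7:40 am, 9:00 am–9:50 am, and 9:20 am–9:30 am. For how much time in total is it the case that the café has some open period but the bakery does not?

A, merged: 1:00 am–5:30 am, 8:10 am–8:40 am.
B, merged: 3:20 am–4:30 am, 6:30 am–7:00 am, 7:20 am–7:40 am, 9:00 am–9:50 am.
A \ B = 1:00 am–3:20 am, 4:30 am–5:30 am, 8:10 am–8:40 am.
Total: 2 h 20 min + 1 h + 30 min = 3 h 50 min.

3 h 50 min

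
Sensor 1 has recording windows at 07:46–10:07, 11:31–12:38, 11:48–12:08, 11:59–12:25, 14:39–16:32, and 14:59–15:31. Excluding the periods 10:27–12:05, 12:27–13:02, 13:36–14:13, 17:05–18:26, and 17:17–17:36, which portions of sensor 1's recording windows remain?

07:46–10:07, 12:05–12:27, 14:39–16:32

A, merged: 07:46–10:07, 11:31–12:38, 14:39–16:32.
B, merged: 10:27–12:05, 12:27–13:02, 13:36–14:13, 17:05–18:26.
07:46–10:07: no B overlap → unchanged.
11:31–12:38 minus B → 12:05–12:27.
14:39–16:32: no B overlap → unchanged.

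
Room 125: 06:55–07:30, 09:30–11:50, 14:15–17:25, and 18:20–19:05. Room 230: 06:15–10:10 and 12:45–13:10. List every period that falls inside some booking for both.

06:55-07:30 ∩ B → 06:55-07:30.
09:30-11:50 ∩ B → 09:30-10:10.
14:15-17:25 meets no B interval.
18:20-19:05 meets no B interval.

06:55-07:30, 09:30-10:10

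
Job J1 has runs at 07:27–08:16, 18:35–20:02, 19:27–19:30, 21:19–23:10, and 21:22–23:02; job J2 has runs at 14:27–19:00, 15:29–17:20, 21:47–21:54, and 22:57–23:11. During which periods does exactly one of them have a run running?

A, merged: 07:27–08:16, 18:35–20:02, 21:19–23:10.
B, merged: 14:27–19:00, 21:47–21:54, 22:57–23:11.
A but not B: 07:27–08:16, 19:00–20:02, 21:19–21:47, 21:54–22:57.
B but not A: 14:27–18:35, 23:10–23:11.
Combining gives A △ B.

07:27–08:16, 14:27–18:35, 19:00–20:02, 21:19–21:47, 21:54–22:57, 23:10–23:11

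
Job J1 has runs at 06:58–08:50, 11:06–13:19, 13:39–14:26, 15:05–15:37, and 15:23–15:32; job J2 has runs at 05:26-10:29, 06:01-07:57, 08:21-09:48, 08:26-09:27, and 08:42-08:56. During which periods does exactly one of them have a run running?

05:26–06:58, 08:50–10:29, 11:06–13:19, 13:39–14:26, 15:05–15:37

First set merges to 06:58–08:50, 11:06–13:19, 13:39–14:26, 15:05–15:37.
Second set merges to 05:26–10:29.
A \ B = 11:06–13:19, 13:39–14:26, 15:05–15:37.
B \ A = 05:26–06:58, 08:50–10:29.
Union of the two gives the symmetric difference.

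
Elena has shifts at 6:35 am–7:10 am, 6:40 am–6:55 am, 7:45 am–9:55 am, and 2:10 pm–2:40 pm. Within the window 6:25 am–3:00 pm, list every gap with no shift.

The merged coverage is 6:35 am-7:10 am, 7:45 am-9:55 am, 2:10 pm-2:40 pm.
Gaps within 6:25 am-3:00 pm: 6:25 am-6:35 am, 7:10 am-7:45 am, 9:55 am-2:10 pm, 2:40 pm-3:00 pm.

6:25 am-6:35 am, 7:10 am-7:45 am, 9:55 am-2:10 pm, 2:40 pm-3:00 pm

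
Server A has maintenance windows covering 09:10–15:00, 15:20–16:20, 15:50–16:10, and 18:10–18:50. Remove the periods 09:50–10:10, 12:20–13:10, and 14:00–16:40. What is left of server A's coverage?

09:10-09:50, 10:10-12:20, 13:10-14:00, 18:10-18:50

A, merged: 09:10-15:00, 15:20-16:20, 18:10-18:50.
09:10-15:00 \ B = 09:10-09:50, 10:10-12:20, 13:10-14:00.
15:20-16:20: entirely removed.
18:10-18:50: nothing removed.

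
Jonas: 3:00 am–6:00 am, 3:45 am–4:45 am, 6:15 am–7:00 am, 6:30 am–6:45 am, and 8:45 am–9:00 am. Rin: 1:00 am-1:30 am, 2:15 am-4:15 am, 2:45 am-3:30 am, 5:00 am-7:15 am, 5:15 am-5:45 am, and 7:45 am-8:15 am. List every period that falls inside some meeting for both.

3:00 am–4:15 am, 5:00 am–6:00 am, 6:15 am–7:00 am

Merge the first list: 3:00 am–6:00 am, 6:15 am–7:00 am, 8:45 am–9:00 am.
Merge the second list: 1:00 am–1:30 am, 2:15 am–4:15 am, 5:00 am–7:15 am, 7:45 am–8:15 am.
3:00 am–6:00 am meets the second set on 3:00 am–4:15 am, 5:00 am–6:00 am.
6:15 am–7:00 am meets the second set on 6:15 am–7:00 am.
8:45 am–9:00 am: no overlap with the second set.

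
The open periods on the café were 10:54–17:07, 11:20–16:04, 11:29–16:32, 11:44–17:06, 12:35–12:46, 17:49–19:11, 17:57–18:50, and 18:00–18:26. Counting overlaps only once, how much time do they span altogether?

7 h 35 min

Merged: 10:54-17:07, 17:49-19:11.
Lengths: 6 h 13 min + 1 h 22 min = 7 h 35 min.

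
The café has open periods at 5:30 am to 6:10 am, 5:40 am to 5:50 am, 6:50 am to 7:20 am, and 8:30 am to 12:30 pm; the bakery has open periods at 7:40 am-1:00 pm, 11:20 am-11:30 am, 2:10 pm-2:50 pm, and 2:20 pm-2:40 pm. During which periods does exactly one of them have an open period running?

5:30 am–6:10 am, 6:50 am–7:20 am, 7:40 am–8:30 am, 12:30 pm–1:00 pm, 2:10 pm–2:50 pm

First set merges to 5:30 am–6:10 am, 6:50 am–7:20 am, 8:30 am–12:30 pm.
Second set merges to 7:40 am–1:00 pm, 2:10 pm–2:50 pm.
Only in the first: 5:30 am–6:10 am, 6:50 am–7:20 am.
Only in the second: 7:40 am–8:30 am, 12:30 pm–1:00 pm, 2:10 pm–2:50 pm.
Together these are the periods covered by exactly one.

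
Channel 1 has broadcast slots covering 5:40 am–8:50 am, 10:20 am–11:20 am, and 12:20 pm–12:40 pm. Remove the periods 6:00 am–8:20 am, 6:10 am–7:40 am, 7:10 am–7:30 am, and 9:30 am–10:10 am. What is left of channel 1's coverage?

Second set merges to 6:00 am-8:20 am, 9:30 am-10:10 am.
5:40 am-8:50 am minus B → 5:40 am-6:00 am, 8:20 am-8:50 am.
10:20 am-11:20 am: no B overlap → unchanged.
12:20 pm-12:40 pm: no B overlap → unchanged.

5:40 am-6:00 am, 8:20 am-8:50 am, 10:20 am-11:20 am, 12:20 pm-12:40 pm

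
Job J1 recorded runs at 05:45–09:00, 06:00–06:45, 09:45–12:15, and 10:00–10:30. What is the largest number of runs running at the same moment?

2

Sweep endpoints in order; track running count of active intervals.
Peak of 2 reached at 06:00.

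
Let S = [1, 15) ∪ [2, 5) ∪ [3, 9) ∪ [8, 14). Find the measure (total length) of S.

14

Merged: [1, 15).
Length: 14.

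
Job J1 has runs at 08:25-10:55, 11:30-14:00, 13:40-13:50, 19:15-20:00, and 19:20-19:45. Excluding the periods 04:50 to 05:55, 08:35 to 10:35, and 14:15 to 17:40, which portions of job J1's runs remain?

Merge the first list: 08:25–10:55, 11:30–14:00, 19:15–20:00.
08:25–10:55 \ B = 08:25–08:35, 10:35–10:55.
11:30–14:00: nothing removed.
19:15–20:00: nothing removed.

08:25–08:35, 10:35–10:55, 11:30–14:00, 19:15–20:00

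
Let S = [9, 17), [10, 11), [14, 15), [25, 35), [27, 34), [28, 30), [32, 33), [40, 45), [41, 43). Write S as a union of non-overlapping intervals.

[9, 17) ∪ [25, 35) ∪ [40, 45)

[10, 11) overlaps/touches [9, 17) → extend to [9, 17).
[14, 15) overlaps/touches [9, 17) → extend to [9, 17).
[25, 35) is disjoint → start new block.
[27, 34) overlaps/touches [25, 35) → extend to [25, 35).
[28, 30) overlaps/touches [25, 35) → extend to [25, 35).
[32, 33) overlaps/touches [25, 35) → extend to [25, 35).
[40, 45) is disjoint → start new block.
[41, 43) overlaps/touches [40, 45) → extend to [40, 45).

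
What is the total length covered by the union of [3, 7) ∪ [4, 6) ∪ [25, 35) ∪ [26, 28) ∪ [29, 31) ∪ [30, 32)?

Merged: [3, 7), [25, 35).
Lengths: 4 + 10 = 14.

14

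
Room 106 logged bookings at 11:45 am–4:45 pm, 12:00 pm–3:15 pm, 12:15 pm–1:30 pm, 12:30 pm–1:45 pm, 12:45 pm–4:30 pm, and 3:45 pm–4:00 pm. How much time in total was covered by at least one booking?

5 h

Merged: 11:45 am-4:45 pm.
Length: 5 h.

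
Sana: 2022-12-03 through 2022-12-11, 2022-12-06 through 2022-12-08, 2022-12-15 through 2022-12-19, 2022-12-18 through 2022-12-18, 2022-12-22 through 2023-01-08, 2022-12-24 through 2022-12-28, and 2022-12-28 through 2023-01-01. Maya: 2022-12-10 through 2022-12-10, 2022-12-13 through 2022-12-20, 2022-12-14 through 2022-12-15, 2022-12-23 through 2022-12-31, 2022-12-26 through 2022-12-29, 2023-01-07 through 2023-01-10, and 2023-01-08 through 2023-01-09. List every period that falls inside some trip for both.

2022-12-10 through 2022-12-10, 2022-12-15 through 2022-12-19, 2022-12-23 through 2022-12-31, 2023-01-07 through 2023-01-08

Merge the first list: 2022-12-03 through 2022-12-11, 2022-12-15 through 2022-12-19, 2022-12-22 through 2023-01-08.
Merge the second list: 2022-12-10 through 2022-12-10, 2022-12-13 through 2022-12-20, 2022-12-23 through 2022-12-31, 2023-01-07 through 2023-01-10.
2022-12-03 through 2022-12-11 ∩ B → 2022-12-10 through 2022-12-10.
2022-12-15 through 2022-12-19 ∩ B → 2022-12-15 through 2022-12-19.
2022-12-22 through 2023-01-08 ∩ B → 2022-12-23 through 2022-12-31, 2023-01-07 through 2023-01-08.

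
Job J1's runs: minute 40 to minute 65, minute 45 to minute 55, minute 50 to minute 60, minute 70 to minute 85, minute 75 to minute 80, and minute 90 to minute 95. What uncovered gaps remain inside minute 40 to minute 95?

minute 65 to minute 70, minute 85 to minute 90

The merged coverage is minute 40 to minute 65, minute 70 to minute 85, minute 90 to minute 95.
Uncovered inside minute 40 to minute 95: minute 65 to minute 70, minute 85 to minute 90.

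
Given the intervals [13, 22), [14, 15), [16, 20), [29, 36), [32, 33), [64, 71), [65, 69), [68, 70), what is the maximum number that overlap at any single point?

3

Walk the sorted start/end points keeping a running depth.
The depth first hits 3 at 68.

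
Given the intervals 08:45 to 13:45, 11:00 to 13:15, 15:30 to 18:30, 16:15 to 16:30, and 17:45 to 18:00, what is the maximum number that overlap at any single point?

At 11:00, 2 of the intervals are simultaneously active.
No point has more.

2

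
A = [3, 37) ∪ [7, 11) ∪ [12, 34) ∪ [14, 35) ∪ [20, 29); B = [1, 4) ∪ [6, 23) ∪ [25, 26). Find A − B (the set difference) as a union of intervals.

[4, 6) ∪ [23, 25) ∪ [26, 37)

A, merged: [3, 37).
[3, 37) \ B = [4, 6), [23, 25), [26, 37).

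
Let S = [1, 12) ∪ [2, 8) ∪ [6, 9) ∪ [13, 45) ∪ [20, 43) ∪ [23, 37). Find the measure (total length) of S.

Merged: [1, 12), [13, 45).
Lengths: 11 + 32 = 43.

43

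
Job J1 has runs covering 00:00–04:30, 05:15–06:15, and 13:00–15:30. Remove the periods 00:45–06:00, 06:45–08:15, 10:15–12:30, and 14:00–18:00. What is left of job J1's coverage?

00:00-00:45, 06:00-06:15, 13:00-14:00

00:00-04:30 \ B = 00:00-00:45.
05:15-06:15 \ B = 06:00-06:15.
13:00-15:30 \ B = 13:00-14:00.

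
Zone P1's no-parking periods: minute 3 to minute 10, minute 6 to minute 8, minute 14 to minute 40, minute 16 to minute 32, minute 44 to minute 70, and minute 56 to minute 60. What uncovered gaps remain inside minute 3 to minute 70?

The merged coverage is minute 3 to minute 10, minute 14 to minute 40, minute 44 to minute 70.
Uncovered inside minute 3 to minute 70: minute 10 to minute 14, minute 40 to minute 44.

minute 10 to minute 14, minute 40 to minute 44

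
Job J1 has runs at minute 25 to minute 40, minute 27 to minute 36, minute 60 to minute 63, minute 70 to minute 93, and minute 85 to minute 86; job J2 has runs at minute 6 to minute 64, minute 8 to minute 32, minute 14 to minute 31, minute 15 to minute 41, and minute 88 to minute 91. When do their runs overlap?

A, merged: minute 25 to minute 40, minute 60 to minute 63, minute 70 to minute 93.
B, merged: minute 6 to minute 64, minute 88 to minute 91.
minute 25 to minute 40 ∩ B → minute 25 to minute 40.
minute 60 to minute 63 ∩ B → minute 60 to minute 63.
minute 70 to minute 93 ∩ B → minute 88 to minute 91.

minute 25 to minute 40, minute 60 to minute 63, minute 88 to minute 91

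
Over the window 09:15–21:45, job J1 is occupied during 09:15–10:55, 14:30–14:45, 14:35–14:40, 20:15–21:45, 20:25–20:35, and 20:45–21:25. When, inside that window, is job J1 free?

10:55-14:30, 14:45-20:15

Covered (merged): 09:15-10:55, 14:30-14:45, 20:15-21:45.
Complement within 09:15-21:45: 10:55-14:30, 14:45-20:15.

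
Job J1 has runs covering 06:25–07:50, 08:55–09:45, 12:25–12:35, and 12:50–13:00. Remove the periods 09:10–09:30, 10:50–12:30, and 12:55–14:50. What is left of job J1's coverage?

06:25-07:50, 08:55-09:10, 09:30-09:45, 12:30-12:35, 12:50-12:55

06:25-07:50: no B overlap → unchanged.
08:55-09:45 minus B → 08:55-09:10, 09:30-09:45.
12:25-12:35 minus B → 12:30-12:35.
12:50-13:00 minus B → 12:50-12:55.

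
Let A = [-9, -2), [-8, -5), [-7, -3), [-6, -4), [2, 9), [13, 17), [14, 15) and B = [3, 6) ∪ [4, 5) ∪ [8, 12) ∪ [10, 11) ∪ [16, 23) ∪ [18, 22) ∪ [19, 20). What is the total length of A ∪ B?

27

First set merges to [-9, -2), [2, 9), [13, 17).
Second set merges to [3, 6), [8, 12), [16, 23).
A ∪ B = [-9, -2), [2, 12), [13, 23).
Total: 7 + 10 + 10 = 27.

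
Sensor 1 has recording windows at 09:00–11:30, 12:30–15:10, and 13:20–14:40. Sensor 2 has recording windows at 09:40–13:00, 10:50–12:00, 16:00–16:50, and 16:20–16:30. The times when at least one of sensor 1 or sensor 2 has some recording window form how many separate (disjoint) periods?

Merge the first list: 09:00-11:30, 12:30-15:10.
Merge the second list: 09:40-13:00, 16:00-16:50.
A ∪ B = 09:00-15:10, 16:00-16:50.
That is 2 disjoint pieces.

2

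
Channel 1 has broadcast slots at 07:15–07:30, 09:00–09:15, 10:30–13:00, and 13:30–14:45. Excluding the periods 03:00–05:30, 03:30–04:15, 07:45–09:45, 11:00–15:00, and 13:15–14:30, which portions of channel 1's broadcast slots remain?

07:15–07:30, 10:30–11:00

Merge the second list: 03:00–05:30, 07:45–09:45, 11:00–15:00.
07:15–07:30: nothing removed.
09:00–09:15: entirely removed.
10:30–13:00 \ B = 10:30–11:00.
13:30–14:45: entirely removed.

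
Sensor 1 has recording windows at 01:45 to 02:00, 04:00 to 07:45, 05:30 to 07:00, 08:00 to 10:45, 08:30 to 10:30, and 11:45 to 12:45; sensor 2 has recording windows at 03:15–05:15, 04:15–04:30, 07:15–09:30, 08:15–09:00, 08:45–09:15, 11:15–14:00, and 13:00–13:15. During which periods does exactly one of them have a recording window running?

A, merged: 01:45–02:00, 04:00–07:45, 08:00–10:45, 11:45–12:45.
B, merged: 03:15–05:15, 07:15–09:30, 11:15–14:00.
Only in the first: 01:45–02:00, 05:15–07:15, 09:30–10:45.
Only in the second: 03:15–04:00, 07:45–08:00, 11:15–11:45, 12:45–14:00.
Together these are the periods covered by exactly one.

01:45–02:00, 03:15–04:00, 05:15–07:15, 07:45–08:00, 09:30–10:45, 11:15–11:45, 12:45–14:00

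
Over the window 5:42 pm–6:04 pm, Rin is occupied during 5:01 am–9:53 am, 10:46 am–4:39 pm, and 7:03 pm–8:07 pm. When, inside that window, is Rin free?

Covered (merged): 5:01 am-9:53 am, 10:46 am-4:39 pm, 7:03 pm-8:07 pm.
Complement within 5:42 pm-6:04 pm: 5:42 pm-6:04 pm.

5:42 pm-6:04 pm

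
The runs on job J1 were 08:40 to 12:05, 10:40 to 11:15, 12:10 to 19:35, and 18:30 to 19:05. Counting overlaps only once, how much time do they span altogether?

Merged: 08:40–12:05, 12:10–19:35.
Lengths: 3 h 25 min + 7 h 25 min = 10 h 50 min.

10 h 50 min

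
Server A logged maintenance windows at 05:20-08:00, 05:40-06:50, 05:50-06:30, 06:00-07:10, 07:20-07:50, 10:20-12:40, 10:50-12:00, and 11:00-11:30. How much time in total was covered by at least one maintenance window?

Merged: 05:20–08:00, 10:20–12:40.
Lengths: 2 h 40 min + 2 h 20 min = 5 h.

5 h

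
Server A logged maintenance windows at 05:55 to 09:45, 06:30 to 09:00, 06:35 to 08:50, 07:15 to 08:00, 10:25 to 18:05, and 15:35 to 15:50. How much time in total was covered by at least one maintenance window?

Merged: 05:55-09:45, 10:25-18:05.
Lengths: 3 h 50 min + 7 h 40 min = 11 h 30 min.

11 h 30 min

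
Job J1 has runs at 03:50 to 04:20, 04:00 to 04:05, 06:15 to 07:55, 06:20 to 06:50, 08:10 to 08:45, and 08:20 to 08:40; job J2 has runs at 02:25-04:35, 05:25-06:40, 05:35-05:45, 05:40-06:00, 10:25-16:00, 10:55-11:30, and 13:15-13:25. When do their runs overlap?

First set merges to 03:50–04:20, 06:15–07:55, 08:10–08:45.
Second set merges to 02:25–04:35, 05:25–06:40, 10:25–16:00.
03:50–04:20 ∩ B → 03:50–04:20.
06:15–07:55 ∩ B → 06:15–06:40.
08:10–08:45 meets no B interval.

03:50–04:20, 06:15–06:40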